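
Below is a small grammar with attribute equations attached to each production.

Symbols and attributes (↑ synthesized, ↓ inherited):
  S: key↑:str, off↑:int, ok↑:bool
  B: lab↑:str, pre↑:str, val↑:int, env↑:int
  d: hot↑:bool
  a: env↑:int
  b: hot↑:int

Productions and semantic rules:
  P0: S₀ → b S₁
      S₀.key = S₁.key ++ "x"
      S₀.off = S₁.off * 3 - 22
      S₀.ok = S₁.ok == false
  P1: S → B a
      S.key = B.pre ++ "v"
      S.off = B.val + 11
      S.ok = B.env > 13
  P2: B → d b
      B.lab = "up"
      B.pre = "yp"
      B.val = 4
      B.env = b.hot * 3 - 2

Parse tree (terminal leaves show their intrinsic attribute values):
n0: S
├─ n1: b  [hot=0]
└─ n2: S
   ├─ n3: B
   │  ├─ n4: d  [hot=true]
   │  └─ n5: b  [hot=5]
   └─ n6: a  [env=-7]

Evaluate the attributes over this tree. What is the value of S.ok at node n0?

true

1. n1.hot = 0  [terminal]
2. n4.hot = true  [terminal]
3. n5.hot = 5  [terminal]
4. n3.lab = "up"  ["up"]
5. n3.pre = "yp"  ["yp"]
6. n3.val = 4  [4]
7. n3.env = 13  [b.hot * 3 - 2]
8. n6.env = -7  [terminal]
9. n2.key = "ypv"  [B.pre ++ "v"]
10. n2.off = 15  [B.val + 11]
11. n2.ok = false  [B.env > 13]
12. n0.key = "ypvx"  [S₁.key ++ "x"]
13. n0.off = 23  [S₁.off * 3 - 22]
14. n0.ok = true  [S₁.ok == false]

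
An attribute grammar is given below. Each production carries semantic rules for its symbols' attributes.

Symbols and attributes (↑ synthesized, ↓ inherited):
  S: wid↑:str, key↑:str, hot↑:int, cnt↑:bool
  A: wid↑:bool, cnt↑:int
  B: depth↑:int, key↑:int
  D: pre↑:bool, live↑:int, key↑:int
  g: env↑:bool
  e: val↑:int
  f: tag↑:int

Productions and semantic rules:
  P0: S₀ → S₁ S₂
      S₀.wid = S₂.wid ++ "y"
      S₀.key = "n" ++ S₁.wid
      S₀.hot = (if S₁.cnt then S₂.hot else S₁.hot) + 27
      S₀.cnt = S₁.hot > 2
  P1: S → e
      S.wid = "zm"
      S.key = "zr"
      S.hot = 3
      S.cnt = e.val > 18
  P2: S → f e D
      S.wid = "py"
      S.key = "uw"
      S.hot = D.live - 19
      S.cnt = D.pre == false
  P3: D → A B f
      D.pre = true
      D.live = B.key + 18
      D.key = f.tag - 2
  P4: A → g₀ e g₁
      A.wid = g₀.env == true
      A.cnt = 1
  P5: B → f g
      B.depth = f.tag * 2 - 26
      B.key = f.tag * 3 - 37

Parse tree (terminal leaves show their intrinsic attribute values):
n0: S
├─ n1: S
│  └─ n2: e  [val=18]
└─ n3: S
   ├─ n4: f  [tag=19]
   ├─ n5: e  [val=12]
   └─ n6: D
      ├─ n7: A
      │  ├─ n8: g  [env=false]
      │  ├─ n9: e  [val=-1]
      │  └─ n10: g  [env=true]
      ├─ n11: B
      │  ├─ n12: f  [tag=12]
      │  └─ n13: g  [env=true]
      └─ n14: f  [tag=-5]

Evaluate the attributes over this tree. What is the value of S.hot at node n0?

1. n2.val = 18  [terminal]
2. n1.wid = "zm"  ["zm"]
3. n1.key = "zr"  ["zr"]
4. n1.hot = 3  [3]
5. n1.cnt = false  [e.val > 18]
6. n4.tag = 19  [terminal]
7. n5.val = 12  [terminal]
8. n8.env = false  [terminal]
9. n9.val = -1  [terminal]
10. n10.env = true  [terminal]
11. n7.wid = false  [g₀.env == true]
12. n7.cnt = 1  [1]
13. n12.tag = 12  [terminal]
14. n13.env = true  [terminal]
15. n11.depth = -2  [f.tag * 2 - 26]
16. n11.key = -1  [f.tag * 3 - 37]
17. n14.tag = -5  [terminal]
18. n6.pre = true  [true]
19. n6.live = 17  [B.key + 18]
20. n6.key = -7  [f.tag - 2]
21. n3.wid = "py"  ["py"]
22. n3.key = "uw"  ["uw"]
23. n3.hot = -2  [D.live - 19]
24. n3.cnt = false  [D.pre == false]
25. n0.wid = "pyy"  [S₂.wid ++ "y"]
26. n0.key = "nzm"  ["n" ++ S₁.wid]
27. n0.hot = 30  [(if S₁.cnt then S₂.hot else S₁.hot) + 27]
28. n0.cnt = true  [S₁.hot > 2]

30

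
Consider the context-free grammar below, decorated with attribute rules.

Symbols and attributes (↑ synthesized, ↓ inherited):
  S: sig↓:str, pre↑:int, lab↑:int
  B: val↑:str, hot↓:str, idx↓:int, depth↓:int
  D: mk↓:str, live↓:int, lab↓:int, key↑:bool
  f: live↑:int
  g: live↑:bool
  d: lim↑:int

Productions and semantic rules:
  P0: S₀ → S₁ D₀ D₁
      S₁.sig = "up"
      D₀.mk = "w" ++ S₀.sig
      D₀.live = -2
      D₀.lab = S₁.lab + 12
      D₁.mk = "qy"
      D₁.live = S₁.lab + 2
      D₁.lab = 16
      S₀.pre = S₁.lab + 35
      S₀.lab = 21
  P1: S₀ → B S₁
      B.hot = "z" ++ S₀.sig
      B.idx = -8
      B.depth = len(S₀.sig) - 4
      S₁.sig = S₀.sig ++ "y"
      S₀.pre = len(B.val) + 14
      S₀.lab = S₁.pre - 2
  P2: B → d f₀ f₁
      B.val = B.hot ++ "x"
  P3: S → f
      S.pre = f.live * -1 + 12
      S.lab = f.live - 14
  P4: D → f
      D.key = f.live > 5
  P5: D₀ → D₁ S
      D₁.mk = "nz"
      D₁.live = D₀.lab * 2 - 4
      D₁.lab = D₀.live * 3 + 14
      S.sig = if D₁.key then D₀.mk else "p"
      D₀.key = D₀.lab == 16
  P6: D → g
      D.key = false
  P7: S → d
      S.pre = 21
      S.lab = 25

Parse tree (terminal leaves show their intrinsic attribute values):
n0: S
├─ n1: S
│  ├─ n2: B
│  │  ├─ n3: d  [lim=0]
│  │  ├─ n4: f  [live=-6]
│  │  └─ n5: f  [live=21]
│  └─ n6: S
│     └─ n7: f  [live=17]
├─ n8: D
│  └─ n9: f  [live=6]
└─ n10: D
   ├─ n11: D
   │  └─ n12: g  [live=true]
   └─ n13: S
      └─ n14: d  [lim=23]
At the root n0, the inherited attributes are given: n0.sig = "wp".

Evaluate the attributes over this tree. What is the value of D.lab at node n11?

-1

1. n0.sig = "wp"  [given at root]
2. n1.sig = "up"  ["up"]
3. n2.hot = "zup"  ["z" ++ S₀.sig]
4. n2.idx = -8  [-8]
5. n2.depth = -2  [len(S₀.sig) - 4]
6. n3.lim = 0  [terminal]
7. n4.live = -6  [terminal]
8. n5.live = 21  [terminal]
9. n2.val = "zupx"  [B.hot ++ "x"]
10. n6.sig = "upy"  [S₀.sig ++ "y"]
11. n7.live = 17  [terminal]
12. n6.pre = -5  [f.live * -1 + 12]
13. n6.lab = 3  [f.live - 14]
14. n1.pre = 18  [len(B.val) + 14]
15. n1.lab = -7  [S₁.pre - 2]
16. n8.mk = "wwp"  ["w" ++ S₀.sig]
17. n8.live = -2  [-2]
18. n8.lab = 5  [S₁.lab + 12]
19. n9.live = 6  [terminal]
20. n8.key = true  [f.live > 5]
21. n10.mk = "qy"  ["qy"]
22. n10.live = -5  [S₁.lab + 2]
23. n10.lab = 16  [16]
24. n11.mk = "nz"  ["nz"]
25. n11.live = 28  [D₀.lab * 2 - 4]
26. n11.lab = -1  [D₀.live * 3 + 14]
27. n12.live = true  [terminal]
28. n11.key = false  [false]
29. n13.sig = "p"  [if D₁.key then D₀.mk else "p"]
30. n14.lim = 23  [terminal]
31. n13.pre = 21  [21]
32. n13.lab = 25  [25]
33. n10.key = true  [D₀.lab == 16]
34. n0.pre = 28  [S₁.lab + 35]
35. n0.lab = 21  [21]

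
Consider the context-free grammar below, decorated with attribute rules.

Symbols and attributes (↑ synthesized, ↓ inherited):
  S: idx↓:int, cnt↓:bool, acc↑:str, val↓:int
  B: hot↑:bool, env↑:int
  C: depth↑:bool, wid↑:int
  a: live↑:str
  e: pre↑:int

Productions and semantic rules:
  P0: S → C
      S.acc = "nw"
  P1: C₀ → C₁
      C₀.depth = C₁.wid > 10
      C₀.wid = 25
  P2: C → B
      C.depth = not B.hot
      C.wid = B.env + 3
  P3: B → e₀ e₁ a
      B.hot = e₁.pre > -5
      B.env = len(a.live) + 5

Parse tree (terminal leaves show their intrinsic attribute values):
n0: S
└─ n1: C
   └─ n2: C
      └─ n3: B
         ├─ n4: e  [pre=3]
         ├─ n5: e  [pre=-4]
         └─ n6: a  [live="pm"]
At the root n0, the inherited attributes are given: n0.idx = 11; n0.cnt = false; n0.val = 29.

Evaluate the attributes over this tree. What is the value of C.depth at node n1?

1. n0.idx = 11  [given at root]
2. n0.cnt = false  [given at root]
3. n0.val = 29  [given at root]
4. n4.pre = 3  [terminal]
5. n5.pre = -4  [terminal]
6. n6.live = "pm"  [terminal]
7. n3.hot = true  [e₁.pre > -5]
8. n3.env = 7  [len(a.live) + 5]
9. n2.depth = false  [not B.hot]
10. n2.wid = 10  [B.env + 3]
11. n1.depth = false  [C₁.wid > 10]
12. n1.wid = 25  [25]
13. n0.acc = "nw"  ["nw"]

false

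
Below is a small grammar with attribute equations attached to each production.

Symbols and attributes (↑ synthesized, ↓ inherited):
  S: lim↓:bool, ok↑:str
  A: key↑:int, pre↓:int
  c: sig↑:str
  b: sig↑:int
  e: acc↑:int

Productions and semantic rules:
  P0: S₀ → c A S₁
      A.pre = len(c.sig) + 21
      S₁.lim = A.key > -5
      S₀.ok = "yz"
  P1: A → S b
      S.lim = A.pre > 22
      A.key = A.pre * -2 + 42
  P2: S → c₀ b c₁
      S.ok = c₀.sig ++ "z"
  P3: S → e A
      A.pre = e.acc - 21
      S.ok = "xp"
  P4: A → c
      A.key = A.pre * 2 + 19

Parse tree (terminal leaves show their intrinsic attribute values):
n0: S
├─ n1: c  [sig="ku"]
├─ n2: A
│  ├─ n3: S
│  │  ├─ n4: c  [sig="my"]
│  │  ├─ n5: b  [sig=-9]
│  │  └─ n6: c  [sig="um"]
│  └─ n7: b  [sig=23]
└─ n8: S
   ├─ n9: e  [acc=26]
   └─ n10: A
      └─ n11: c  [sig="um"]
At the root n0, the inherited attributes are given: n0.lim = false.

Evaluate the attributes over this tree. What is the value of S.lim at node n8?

1. n0.lim = false  [given at root]
2. n1.sig = "ku"  [terminal]
3. n2.pre = 23  [len(c.sig) + 21]
4. n3.lim = true  [A.pre > 22]
5. n4.sig = "my"  [terminal]
6. n5.sig = -9  [terminal]
7. n6.sig = "um"  [terminal]
8. n3.ok = "myz"  [c₀.sig ++ "z"]
9. n7.sig = 23  [terminal]
10. n2.key = -4  [A.pre * -2 + 42]
11. n8.lim = true  [A.key > -5]
12. n9.acc = 26  [terminal]
13. n10.pre = 5  [e.acc - 21]
14. n11.sig = "um"  [terminal]
15. n10.key = 29  [A.pre * 2 + 19]
16. n8.ok = "xp"  ["xp"]
17. n0.ok = "yz"  ["yz"]

true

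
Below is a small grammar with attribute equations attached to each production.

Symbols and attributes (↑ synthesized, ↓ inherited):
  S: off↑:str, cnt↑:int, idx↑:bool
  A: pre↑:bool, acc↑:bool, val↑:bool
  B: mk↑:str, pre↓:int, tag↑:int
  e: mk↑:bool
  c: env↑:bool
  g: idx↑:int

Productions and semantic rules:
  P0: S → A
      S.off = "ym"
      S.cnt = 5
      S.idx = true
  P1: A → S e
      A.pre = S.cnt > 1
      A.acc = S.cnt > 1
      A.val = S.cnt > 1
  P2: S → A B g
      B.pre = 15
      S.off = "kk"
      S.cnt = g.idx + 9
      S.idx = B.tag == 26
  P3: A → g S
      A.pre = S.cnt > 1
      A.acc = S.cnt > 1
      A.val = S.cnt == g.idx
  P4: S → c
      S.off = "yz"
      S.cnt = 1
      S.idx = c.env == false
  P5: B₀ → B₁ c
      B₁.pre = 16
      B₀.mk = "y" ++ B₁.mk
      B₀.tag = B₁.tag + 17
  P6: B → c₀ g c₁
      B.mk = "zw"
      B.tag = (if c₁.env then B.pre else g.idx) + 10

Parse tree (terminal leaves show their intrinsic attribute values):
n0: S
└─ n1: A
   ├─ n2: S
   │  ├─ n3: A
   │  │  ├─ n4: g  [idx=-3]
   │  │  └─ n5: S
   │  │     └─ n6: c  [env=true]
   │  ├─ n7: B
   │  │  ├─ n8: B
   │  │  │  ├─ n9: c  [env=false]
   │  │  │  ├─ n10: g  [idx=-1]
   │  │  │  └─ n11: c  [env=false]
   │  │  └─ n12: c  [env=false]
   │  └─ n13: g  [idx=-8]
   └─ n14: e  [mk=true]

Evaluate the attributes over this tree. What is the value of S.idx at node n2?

1. n4.idx = -3  [terminal]
2. n6.env = true  [terminal]
3. n5.off = "yz"  ["yz"]
4. n5.cnt = 1  [1]
5. n5.idx = false  [c.env == false]
6. n3.pre = false  [S.cnt > 1]
7. n3.acc = false  [S.cnt > 1]
8. n3.val = false  [S.cnt == g.idx]
9. n7.pre = 15  [15]
10. n8.pre = 16  [16]
11. n9.env = false  [terminal]
12. n10.idx = -1  [terminal]
13. n11.env = false  [terminal]
14. n8.mk = "zw"  ["zw"]
15. n8.tag = 9  [(if c₁.env then B.pre else g.idx) + 10]
16. n12.env = false  [terminal]
17. n7.mk = "yzw"  ["y" ++ B₁.mk]
18. n7.tag = 26  [B₁.tag + 17]
19. n13.idx = -8  [terminal]
20. n2.off = "kk"  ["kk"]
21. n2.cnt = 1  [g.idx + 9]
22. n2.idx = true  [B.tag == 26]
23. n14.mk = true  [terminal]
24. n1.pre = false  [S.cnt > 1]
25. n1.acc = false  [S.cnt > 1]
26. n1.val = false  [S.cnt > 1]
27. n0.off = "ym"  ["ym"]
28. n0.cnt = 5  [5]
29. n0.idx = true  [true]

true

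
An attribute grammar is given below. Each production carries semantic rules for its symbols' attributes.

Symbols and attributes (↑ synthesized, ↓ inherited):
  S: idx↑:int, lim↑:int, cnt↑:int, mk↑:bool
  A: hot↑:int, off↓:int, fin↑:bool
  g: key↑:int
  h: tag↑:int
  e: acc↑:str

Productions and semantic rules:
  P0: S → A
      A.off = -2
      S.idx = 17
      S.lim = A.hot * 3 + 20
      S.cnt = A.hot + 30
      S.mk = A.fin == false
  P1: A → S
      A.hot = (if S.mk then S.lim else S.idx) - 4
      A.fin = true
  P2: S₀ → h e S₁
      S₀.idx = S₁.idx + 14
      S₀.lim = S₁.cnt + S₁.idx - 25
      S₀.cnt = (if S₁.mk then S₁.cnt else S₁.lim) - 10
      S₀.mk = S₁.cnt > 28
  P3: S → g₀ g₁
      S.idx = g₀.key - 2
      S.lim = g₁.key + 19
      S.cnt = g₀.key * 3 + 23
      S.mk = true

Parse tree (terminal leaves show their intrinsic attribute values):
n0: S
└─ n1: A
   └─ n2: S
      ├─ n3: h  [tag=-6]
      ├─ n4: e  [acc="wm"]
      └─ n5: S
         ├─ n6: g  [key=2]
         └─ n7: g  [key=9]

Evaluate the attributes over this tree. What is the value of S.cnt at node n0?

30

1. n1.off = -2  [-2]
2. n3.tag = -6  [terminal]
3. n4.acc = "wm"  [terminal]
4. n6.key = 2  [terminal]
5. n7.key = 9  [terminal]
6. n5.idx = 0  [g₀.key - 2]
7. n5.lim = 28  [g₁.key + 19]
8. n5.cnt = 29  [g₀.key * 3 + 23]
9. n5.mk = true  [true]
10. n2.idx = 14  [S₁.idx + 14]
11. n2.lim = 4  [S₁.cnt + S₁.idx - 25]
12. n2.cnt = 19  [(if S₁.mk then S₁.cnt else S₁.lim) - 10]
13. n2.mk = true  [S₁.cnt > 28]
14. n1.hot = 0  [(if S.mk then S.lim else S.idx) - 4]
15. n1.fin = true  [true]
16. n0.idx = 17  [17]
17. n0.lim = 20  [A.hot * 3 + 20]
18. n0.cnt = 30  [A.hot + 30]
19. n0.mk = false  [A.fin == false]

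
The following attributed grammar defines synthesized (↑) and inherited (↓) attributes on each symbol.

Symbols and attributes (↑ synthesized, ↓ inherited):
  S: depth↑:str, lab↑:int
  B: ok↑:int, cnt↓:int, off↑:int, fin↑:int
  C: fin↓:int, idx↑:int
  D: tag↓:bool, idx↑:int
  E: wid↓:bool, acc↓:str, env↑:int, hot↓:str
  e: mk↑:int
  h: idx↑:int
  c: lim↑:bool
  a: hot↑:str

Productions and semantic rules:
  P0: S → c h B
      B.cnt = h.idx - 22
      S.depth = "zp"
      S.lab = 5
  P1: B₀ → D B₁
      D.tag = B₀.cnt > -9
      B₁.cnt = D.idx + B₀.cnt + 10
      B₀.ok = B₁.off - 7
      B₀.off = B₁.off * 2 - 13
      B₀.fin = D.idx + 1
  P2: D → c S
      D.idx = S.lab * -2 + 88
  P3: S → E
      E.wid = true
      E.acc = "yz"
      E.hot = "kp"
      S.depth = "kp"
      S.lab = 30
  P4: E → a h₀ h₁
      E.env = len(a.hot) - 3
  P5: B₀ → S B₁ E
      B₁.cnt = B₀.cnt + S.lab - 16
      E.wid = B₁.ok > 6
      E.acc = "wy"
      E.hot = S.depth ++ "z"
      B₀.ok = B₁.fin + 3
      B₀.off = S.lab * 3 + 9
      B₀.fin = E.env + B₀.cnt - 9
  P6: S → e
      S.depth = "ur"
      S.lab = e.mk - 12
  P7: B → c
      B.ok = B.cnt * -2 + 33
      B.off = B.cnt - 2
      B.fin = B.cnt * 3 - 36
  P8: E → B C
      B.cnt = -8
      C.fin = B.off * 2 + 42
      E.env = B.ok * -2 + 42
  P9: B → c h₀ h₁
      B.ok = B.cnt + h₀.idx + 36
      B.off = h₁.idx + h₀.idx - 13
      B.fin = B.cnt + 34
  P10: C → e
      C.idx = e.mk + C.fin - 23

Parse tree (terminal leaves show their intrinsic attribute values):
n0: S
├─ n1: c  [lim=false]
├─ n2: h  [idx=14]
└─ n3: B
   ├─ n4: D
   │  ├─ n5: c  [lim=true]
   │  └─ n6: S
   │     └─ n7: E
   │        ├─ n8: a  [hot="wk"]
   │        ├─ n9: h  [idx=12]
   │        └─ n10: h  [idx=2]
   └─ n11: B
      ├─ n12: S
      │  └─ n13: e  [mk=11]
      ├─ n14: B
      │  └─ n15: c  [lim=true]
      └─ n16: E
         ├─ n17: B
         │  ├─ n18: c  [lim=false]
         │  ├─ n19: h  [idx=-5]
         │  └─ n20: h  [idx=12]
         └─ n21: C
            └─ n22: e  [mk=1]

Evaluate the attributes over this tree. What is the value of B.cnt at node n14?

1. n1.lim = false  [terminal]
2. n2.idx = 14  [terminal]
3. n3.cnt = -8  [h.idx - 22]
4. n4.tag = true  [B₀.cnt > -9]
5. n5.lim = true  [terminal]
6. n7.wid = true  [true]
7. n7.acc = "yz"  ["yz"]
8. n7.hot = "kp"  ["kp"]
9. n8.hot = "wk"  [terminal]
10. n9.idx = 12  [terminal]
11. n10.idx = 2  [terminal]
12. n7.env = -1  [len(a.hot) - 3]
13. n6.depth = "kp"  ["kp"]
14. n6.lab = 30  [30]
15. n4.idx = 28  [S.lab * -2 + 88]
16. n11.cnt = 30  [D.idx + B₀.cnt + 10]
17. n13.mk = 11  [terminal]
18. n12.depth = "ur"  ["ur"]
19. n12.lab = -1  [e.mk - 12]
20. n14.cnt = 13  [B₀.cnt + S.lab - 16]
21. n15.lim = true  [terminal]
22. n14.ok = 7  [B.cnt * -2 + 33]
23. n14.off = 11  [B.cnt - 2]
24. n14.fin = 3  [B.cnt * 3 - 36]
25. n16.wid = true  [B₁.ok > 6]
26. n16.acc = "wy"  ["wy"]
27. n16.hot = "urz"  [S.depth ++ "z"]
28. n17.cnt = -8  [-8]
29. n18.lim = false  [terminal]
30. n19.idx = -5  [terminal]
31. n20.idx = 12  [terminal]
32. n17.ok = 23  [B.cnt + h₀.idx + 36]
33. n17.off = -6  [h₁.idx + h₀.idx - 13]
34. n17.fin = 26  [B.cnt + 34]
35. n21.fin = 30  [B.off * 2 + 42]
36. n22.mk = 1  [terminal]
37. n21.idx = 8  [e.mk + C.fin - 23]
38. n16.env = -4  [B.ok * -2 + 42]
39. n11.ok = 6  [B₁.fin + 3]
40. n11.off = 6  [S.lab * 3 + 9]
41. n11.fin = 17  [E.env + B₀.cnt - 9]
42. n3.ok = -1  [B₁.off - 7]
43. n3.off = -1  [B₁.off * 2 - 13]
44. n3.fin = 29  [D.idx + 1]
45. n0.depth = "zp"  ["zp"]
46. n0.lab = 5  [5]

13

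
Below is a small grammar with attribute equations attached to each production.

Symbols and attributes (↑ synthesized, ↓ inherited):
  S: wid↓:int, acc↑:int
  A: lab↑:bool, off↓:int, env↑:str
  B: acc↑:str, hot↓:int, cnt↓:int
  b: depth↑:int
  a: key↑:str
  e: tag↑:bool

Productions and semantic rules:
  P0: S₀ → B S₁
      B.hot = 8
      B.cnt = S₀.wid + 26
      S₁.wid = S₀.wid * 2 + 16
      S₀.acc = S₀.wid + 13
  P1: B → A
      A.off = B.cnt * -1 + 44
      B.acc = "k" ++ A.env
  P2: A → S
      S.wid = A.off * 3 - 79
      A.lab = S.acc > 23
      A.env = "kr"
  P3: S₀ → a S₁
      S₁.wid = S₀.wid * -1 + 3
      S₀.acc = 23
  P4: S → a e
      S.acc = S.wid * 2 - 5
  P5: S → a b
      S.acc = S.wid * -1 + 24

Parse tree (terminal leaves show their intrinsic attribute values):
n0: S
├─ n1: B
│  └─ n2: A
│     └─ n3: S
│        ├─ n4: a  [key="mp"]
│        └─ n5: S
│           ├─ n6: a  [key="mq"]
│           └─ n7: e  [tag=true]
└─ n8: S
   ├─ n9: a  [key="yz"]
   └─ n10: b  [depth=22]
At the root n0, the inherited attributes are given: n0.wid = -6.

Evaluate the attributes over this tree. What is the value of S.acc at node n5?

1. n0.wid = -6  [given at root]
2. n1.hot = 8  [8]
3. n1.cnt = 20  [S₀.wid + 26]
4. n2.off = 24  [B.cnt * -1 + 44]
5. n3.wid = -7  [A.off * 3 - 79]
6. n4.key = "mp"  [terminal]
7. n5.wid = 10  [S₀.wid * -1 + 3]
8. n6.key = "mq"  [terminal]
9. n7.tag = true  [terminal]
10. n5.acc = 15  [S.wid * 2 - 5]
11. n3.acc = 23  [23]
12. n2.lab = false  [S.acc > 23]
13. n2.env = "kr"  ["kr"]
14. n1.acc = "kkr"  ["k" ++ A.env]
15. n8.wid = 4  [S₀.wid * 2 + 16]
16. n9.key = "yz"  [terminal]
17. n10.depth = 22  [terminal]
18. n8.acc = 20  [S.wid * -1 + 24]
19. n0.acc = 7  [S₀.wid + 13]

15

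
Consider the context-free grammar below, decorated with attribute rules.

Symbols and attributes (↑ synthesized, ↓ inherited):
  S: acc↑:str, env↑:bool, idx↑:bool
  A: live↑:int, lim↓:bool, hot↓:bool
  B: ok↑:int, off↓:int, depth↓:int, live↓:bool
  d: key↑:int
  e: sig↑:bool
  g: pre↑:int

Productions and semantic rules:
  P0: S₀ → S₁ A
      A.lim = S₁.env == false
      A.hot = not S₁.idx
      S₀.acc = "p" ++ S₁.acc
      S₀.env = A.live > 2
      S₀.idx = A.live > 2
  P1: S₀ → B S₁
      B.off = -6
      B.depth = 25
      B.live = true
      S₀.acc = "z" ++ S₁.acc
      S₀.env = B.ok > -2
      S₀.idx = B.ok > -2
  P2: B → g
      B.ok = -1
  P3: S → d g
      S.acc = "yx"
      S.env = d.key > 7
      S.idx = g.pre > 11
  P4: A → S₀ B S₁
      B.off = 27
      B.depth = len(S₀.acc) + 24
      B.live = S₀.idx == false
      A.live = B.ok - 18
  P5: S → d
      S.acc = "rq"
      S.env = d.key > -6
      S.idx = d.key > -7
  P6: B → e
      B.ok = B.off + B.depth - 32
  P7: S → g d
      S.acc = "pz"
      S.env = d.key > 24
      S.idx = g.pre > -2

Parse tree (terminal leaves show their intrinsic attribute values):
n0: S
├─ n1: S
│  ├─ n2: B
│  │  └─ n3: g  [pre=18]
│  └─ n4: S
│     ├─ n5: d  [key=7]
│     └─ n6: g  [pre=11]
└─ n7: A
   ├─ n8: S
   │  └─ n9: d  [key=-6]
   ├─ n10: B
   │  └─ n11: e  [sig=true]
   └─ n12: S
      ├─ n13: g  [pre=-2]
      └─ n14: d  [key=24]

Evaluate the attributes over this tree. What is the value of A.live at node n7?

3

1. n2.off = -6  [-6]
2. n2.depth = 25  [25]
3. n2.live = true  [true]
4. n3.pre = 18  [terminal]
5. n2.ok = -1  [-1]
6. n5.key = 7  [terminal]
7. n6.pre = 11  [terminal]
8. n4.acc = "yx"  ["yx"]
9. n4.env = false  [d.key > 7]
10. n4.idx = false  [g.pre > 11]
11. n1.acc = "zyx"  ["z" ++ S₁.acc]
12. n1.env = true  [B.ok > -2]
13. n1.idx = true  [B.ok > -2]
14. n7.lim = false  [S₁.env == false]
15. n7.hot = false  [not S₁.idx]
16. n9.key = -6  [terminal]
17. n8.acc = "rq"  ["rq"]
18. n8.env = false  [d.key > -6]
19. n8.idx = true  [d.key > -7]
20. n10.off = 27  [27]
21. n10.depth = 26  [len(S₀.acc) + 24]
22. n10.live = false  [S₀.idx == false]
23. n11.sig = true  [terminal]
24. n10.ok = 21  [B.off + B.depth - 32]
25. n13.pre = -2  [terminal]
26. n14.key = 24  [terminal]
27. n12.acc = "pz"  ["pz"]
28. n12.env = false  [d.key > 24]
29. n12.idx = false  [g.pre > -2]
30. n7.live = 3  [B.ok - 18]
31. n0.acc = "pzyx"  ["p" ++ S₁.acc]
32. n0.env = true  [A.live > 2]
33. n0.idx = true  [A.live > 2]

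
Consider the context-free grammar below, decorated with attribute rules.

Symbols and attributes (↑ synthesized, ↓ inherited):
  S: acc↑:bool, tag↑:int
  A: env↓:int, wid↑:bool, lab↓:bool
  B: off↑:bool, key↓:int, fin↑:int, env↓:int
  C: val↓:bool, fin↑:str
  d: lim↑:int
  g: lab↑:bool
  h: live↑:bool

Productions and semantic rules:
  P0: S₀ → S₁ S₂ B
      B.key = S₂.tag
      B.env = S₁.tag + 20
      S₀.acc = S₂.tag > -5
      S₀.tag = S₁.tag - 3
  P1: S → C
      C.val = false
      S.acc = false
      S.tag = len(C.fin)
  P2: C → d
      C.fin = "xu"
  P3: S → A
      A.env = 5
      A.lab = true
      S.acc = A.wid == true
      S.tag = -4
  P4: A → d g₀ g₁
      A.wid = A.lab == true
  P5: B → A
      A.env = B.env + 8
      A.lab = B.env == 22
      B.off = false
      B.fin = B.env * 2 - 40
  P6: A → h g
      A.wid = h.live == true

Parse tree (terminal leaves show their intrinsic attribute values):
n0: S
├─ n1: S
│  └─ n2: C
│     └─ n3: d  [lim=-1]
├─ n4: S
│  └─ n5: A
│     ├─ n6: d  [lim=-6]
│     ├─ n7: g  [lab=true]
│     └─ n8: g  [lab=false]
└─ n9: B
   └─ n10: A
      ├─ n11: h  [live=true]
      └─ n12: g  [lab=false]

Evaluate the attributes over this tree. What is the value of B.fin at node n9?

4

1. n2.val = false  [false]
2. n3.lim = -1  [terminal]
3. n2.fin = "xu"  ["xu"]
4. n1.acc = false  [false]
5. n1.tag = 2  [len(C.fin)]
6. n5.env = 5  [5]
7. n5.lab = true  [true]
8. n6.lim = -6  [terminal]
9. n7.lab = true  [terminal]
10. n8.lab = false  [terminal]
11. n5.wid = true  [A.lab == true]
12. n4.acc = true  [A.wid == true]
13. n4.tag = -4  [-4]
14. n9.key = -4  [S₂.tag]
15. n9.env = 22  [S₁.tag + 20]
16. n10.env = 30  [B.env + 8]
17. n10.lab = true  [B.env == 22]
18. n11.live = true  [terminal]
19. n12.lab = false  [terminal]
20. n10.wid = true  [h.live == true]
21. n9.off = false  [false]
22. n9.fin = 4  [B.env * 2 - 40]
23. n0.acc = true  [S₂.tag > -5]
24. n0.tag = -1  [S₁.tag - 3]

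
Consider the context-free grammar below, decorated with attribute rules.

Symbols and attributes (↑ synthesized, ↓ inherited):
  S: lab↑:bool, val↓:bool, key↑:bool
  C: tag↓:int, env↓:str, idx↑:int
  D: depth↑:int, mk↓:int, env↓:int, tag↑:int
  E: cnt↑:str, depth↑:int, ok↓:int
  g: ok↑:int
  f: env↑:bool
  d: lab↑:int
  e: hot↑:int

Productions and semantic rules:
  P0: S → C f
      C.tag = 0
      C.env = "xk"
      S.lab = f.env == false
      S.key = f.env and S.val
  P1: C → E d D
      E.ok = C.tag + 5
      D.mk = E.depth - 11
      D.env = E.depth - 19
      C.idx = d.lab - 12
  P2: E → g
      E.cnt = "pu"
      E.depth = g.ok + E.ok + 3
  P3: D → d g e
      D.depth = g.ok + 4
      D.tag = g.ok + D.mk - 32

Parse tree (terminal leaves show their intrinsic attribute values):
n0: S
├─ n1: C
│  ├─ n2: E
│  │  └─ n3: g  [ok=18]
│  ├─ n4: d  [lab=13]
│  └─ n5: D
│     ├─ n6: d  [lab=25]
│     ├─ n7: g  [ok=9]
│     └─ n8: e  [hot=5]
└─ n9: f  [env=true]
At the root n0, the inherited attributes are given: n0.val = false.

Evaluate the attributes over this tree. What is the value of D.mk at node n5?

15

1. n0.val = false  [given at root]
2. n1.tag = 0  [0]
3. n1.env = "xk"  ["xk"]
4. n2.ok = 5  [C.tag + 5]
5. n3.ok = 18  [terminal]
6. n2.cnt = "pu"  ["pu"]
7. n2.depth = 26  [g.ok + E.ok + 3]
8. n4.lab = 13  [terminal]
9. n5.mk = 15  [E.depth - 11]
10. n5.env = 7  [E.depth - 19]
11. n6.lab = 25  [terminal]
12. n7.ok = 9  [terminal]
13. n8.hot = 5  [terminal]
14. n5.depth = 13  [g.ok + 4]
15. n5.tag = -8  [g.ok + D.mk - 32]
16. n1.idx = 1  [d.lab - 12]
17. n9.env = true  [terminal]
18. n0.lab = false  [f.env == false]
19. n0.key = false  [f.env and S.val]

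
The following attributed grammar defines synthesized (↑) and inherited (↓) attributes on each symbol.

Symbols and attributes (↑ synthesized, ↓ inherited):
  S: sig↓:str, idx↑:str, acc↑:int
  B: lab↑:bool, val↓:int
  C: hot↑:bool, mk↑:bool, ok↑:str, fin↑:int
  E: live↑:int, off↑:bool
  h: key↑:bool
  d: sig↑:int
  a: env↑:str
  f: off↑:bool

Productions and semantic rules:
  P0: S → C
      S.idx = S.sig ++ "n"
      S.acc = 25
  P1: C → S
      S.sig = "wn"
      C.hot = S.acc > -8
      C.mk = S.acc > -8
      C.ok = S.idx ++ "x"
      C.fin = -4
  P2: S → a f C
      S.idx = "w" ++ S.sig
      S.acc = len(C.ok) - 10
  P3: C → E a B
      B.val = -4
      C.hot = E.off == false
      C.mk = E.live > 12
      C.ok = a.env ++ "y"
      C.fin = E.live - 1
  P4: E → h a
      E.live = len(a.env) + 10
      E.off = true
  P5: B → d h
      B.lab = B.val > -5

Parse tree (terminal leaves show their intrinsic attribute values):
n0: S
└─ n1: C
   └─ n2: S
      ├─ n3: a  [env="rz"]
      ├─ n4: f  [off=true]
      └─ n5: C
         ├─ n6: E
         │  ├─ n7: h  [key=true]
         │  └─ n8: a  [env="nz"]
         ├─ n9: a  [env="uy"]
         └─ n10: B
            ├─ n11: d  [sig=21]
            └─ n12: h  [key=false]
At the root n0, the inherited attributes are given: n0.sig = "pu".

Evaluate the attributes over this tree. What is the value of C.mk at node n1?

true

1. n0.sig = "pu"  [given at root]
2. n2.sig = "wn"  ["wn"]
3. n3.env = "rz"  [terminal]
4. n4.off = true  [terminal]
5. n7.key = true  [terminal]
6. n8.env = "nz"  [terminal]
7. n6.live = 12  [len(a.env) + 10]
8. n6.off = true  [true]
9. n9.env = "uy"  [terminal]
10. n10.val = -4  [-4]
11. n11.sig = 21  [terminal]
12. n12.key = false  [terminal]
13. n10.lab = true  [B.val > -5]
14. n5.hot = false  [E.off == false]
15. n5.mk = false  [E.live > 12]
16. n5.ok = "uyy"  [a.env ++ "y"]
17. n5.fin = 11  [E.live - 1]
18. n2.idx = "wwn"  ["w" ++ S.sig]
19. n2.acc = -7  [len(C.ok) - 10]
20. n1.hot = true  [S.acc > -8]
21. n1.mk = true  [S.acc > -8]
22. n1.ok = "wwnx"  [S.idx ++ "x"]
23. n1.fin = -4  [-4]
24. n0.idx = "pun"  [S.sig ++ "n"]
25. n0.acc = 25  [25]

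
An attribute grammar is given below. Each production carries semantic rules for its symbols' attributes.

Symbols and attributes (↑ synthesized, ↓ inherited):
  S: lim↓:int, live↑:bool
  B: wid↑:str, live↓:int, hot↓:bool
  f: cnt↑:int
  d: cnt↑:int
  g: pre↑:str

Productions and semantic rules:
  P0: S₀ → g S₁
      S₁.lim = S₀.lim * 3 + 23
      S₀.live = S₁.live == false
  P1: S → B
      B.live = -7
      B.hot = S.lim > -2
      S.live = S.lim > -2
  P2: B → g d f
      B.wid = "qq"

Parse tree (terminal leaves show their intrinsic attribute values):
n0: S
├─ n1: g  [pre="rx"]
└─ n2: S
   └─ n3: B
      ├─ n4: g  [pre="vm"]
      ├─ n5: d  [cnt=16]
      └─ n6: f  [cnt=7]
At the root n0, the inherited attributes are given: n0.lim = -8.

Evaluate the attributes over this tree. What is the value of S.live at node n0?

1. n0.lim = -8  [given at root]
2. n1.pre = "rx"  [terminal]
3. n2.lim = -1  [S₀.lim * 3 + 23]
4. n3.live = -7  [-7]
5. n3.hot = true  [S.lim > -2]
6. n4.pre = "vm"  [terminal]
7. n5.cnt = 16  [terminal]
8. n6.cnt = 7  [terminal]
9. n3.wid = "qq"  ["qq"]
10. n2.live = true  [S.lim > -2]
11. n0.live = false  [S₁.live == false]

false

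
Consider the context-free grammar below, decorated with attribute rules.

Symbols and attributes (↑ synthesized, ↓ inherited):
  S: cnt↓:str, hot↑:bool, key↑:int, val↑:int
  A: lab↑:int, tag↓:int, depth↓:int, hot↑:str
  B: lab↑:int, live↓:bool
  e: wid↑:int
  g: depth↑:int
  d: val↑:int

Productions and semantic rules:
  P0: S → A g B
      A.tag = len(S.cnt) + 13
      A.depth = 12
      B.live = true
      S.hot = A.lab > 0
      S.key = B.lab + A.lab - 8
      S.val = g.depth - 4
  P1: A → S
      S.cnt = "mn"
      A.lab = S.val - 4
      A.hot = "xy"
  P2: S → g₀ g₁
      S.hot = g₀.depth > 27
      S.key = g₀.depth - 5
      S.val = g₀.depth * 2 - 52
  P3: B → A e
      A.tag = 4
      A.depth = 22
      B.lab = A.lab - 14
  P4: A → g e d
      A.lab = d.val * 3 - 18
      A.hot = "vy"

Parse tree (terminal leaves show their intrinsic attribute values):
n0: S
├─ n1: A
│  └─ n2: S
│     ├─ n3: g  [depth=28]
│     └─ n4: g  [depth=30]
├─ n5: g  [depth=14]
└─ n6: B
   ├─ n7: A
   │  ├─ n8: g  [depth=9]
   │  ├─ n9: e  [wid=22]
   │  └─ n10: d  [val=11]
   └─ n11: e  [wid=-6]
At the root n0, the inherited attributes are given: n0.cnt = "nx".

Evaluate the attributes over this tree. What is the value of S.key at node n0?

1. n0.cnt = "nx"  [given at root]
2. n1.tag = 15  [len(S.cnt) + 13]
3. n1.depth = 12  [12]
4. n2.cnt = "mn"  ["mn"]
5. n3.depth = 28  [terminal]
6. n4.depth = 30  [terminal]
7. n2.hot = true  [g₀.depth > 27]
8. n2.key = 23  [g₀.depth - 5]
9. n2.val = 4  [g₀.depth * 2 - 52]
10. n1.lab = 0  [S.val - 4]
11. n1.hot = "xy"  ["xy"]
12. n5.depth = 14  [terminal]
13. n6.live = true  [true]
14. n7.tag = 4  [4]
15. n7.depth = 22  [22]
16. n8.depth = 9  [terminal]
17. n9.wid = 22  [terminal]
18. n10.val = 11  [terminal]
19. n7.lab = 15  [d.val * 3 - 18]
20. n7.hot = "vy"  ["vy"]
21. n11.wid = -6  [terminal]
22. n6.lab = 1  [A.lab - 14]
23. n0.hot = false  [A.lab > 0]
24. n0.key = -7  [B.lab + A.lab - 8]
25. n0.val = 10  [g.depth - 4]

-7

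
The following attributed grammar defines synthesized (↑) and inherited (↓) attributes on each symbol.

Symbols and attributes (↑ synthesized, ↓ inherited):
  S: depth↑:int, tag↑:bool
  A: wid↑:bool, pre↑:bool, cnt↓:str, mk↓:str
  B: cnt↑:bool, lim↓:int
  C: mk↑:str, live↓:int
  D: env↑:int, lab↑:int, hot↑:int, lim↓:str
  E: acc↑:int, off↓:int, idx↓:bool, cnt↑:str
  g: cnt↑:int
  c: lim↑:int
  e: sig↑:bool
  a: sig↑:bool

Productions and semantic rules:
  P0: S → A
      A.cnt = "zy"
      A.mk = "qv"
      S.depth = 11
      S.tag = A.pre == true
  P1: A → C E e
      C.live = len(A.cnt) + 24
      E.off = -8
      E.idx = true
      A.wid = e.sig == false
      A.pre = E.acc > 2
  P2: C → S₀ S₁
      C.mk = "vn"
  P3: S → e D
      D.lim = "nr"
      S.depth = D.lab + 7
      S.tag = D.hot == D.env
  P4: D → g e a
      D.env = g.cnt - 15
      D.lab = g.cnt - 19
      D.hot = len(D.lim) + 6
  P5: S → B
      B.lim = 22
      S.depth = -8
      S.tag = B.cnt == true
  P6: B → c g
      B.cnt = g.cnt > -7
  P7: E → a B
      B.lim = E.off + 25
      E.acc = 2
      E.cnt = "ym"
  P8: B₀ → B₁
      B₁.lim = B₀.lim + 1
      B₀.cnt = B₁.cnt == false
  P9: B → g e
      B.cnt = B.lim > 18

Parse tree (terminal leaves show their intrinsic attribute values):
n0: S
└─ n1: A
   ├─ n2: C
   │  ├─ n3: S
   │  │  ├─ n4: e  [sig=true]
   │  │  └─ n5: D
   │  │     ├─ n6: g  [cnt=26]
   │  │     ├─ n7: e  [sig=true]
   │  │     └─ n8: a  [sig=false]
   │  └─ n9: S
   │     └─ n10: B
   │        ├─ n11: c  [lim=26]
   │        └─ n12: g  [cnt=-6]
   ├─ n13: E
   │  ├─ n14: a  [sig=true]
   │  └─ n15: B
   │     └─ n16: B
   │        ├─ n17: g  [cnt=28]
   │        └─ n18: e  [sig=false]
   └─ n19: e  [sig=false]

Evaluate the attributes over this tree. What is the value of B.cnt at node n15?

true

1. n1.cnt = "zy"  ["zy"]
2. n1.mk = "qv"  ["qv"]
3. n2.live = 26  [len(A.cnt) + 24]
4. n4.sig = true  [terminal]
5. n5.lim = "nr"  ["nr"]
6. n6.cnt = 26  [terminal]
7. n7.sig = true  [terminal]
8. n8.sig = false  [terminal]
9. n5.env = 11  [g.cnt - 15]
10. n5.lab = 7  [g.cnt - 19]
11. n5.hot = 8  [len(D.lim) + 6]
12. n3.depth = 14  [D.lab + 7]
13. n3.tag = false  [D.hot == D.env]
14. n10.lim = 22  [22]
15. n11.lim = 26  [terminal]
16. n12.cnt = -6  [terminal]
17. n10.cnt = true  [g.cnt > -7]
18. n9.depth = -8  [-8]
19. n9.tag = true  [B.cnt == true]
20. n2.mk = "vn"  ["vn"]
21. n13.off = -8  [-8]
22. n13.idx = true  [true]
23. n14.sig = true  [terminal]
24. n15.lim = 17  [E.off + 25]
25. n16.lim = 18  [B₀.lim + 1]
26. n17.cnt = 28  [terminal]
27. n18.sig = false  [terminal]
28. n16.cnt = false  [B.lim > 18]
29. n15.cnt = true  [B₁.cnt == false]
30. n13.acc = 2  [2]
31. n13.cnt = "ym"  ["ym"]
32. n19.sig = false  [terminal]
33. n1.wid = true  [e.sig == false]
34. n1.pre = false  [E.acc > 2]
35. n0.depth = 11  [11]
36. n0.tag = false  [A.pre == true]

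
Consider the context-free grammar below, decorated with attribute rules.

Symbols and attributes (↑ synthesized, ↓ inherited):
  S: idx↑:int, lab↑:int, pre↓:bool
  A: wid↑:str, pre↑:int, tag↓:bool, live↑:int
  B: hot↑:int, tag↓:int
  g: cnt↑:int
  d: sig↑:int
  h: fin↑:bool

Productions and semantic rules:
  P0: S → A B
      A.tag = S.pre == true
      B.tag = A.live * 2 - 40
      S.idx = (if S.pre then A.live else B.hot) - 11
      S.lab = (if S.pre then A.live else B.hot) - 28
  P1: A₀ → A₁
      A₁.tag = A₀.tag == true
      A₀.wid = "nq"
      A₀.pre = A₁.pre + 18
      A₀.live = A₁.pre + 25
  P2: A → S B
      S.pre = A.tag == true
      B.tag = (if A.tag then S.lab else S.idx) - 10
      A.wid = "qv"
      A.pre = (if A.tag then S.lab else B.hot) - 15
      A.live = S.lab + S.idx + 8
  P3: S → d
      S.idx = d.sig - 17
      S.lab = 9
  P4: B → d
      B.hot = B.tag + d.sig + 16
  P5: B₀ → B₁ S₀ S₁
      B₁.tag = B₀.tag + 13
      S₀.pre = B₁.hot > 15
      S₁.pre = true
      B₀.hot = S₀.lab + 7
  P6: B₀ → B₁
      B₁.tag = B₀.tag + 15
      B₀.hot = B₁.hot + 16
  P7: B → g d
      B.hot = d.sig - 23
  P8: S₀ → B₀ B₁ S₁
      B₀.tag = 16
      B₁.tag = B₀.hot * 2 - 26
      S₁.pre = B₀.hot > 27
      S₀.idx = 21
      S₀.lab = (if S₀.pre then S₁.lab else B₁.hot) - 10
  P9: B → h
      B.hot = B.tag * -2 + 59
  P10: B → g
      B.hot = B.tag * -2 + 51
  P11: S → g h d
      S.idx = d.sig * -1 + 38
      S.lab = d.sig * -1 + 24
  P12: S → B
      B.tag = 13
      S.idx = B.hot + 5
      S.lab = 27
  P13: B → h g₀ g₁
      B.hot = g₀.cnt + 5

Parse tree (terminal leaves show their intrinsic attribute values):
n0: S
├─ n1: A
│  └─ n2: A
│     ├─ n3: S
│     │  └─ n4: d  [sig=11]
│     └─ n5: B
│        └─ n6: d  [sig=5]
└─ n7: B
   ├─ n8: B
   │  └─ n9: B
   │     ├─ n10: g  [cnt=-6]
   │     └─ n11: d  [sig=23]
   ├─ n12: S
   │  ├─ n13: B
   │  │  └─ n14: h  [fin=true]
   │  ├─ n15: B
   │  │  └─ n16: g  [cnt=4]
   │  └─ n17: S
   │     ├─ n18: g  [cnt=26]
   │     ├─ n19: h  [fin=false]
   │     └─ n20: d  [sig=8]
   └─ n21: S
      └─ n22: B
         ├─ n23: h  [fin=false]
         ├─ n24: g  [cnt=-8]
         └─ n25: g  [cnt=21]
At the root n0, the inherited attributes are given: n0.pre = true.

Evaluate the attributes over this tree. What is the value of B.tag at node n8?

11

1. n0.pre = true  [given at root]
2. n1.tag = true  [S.pre == true]
3. n2.tag = true  [A₀.tag == true]
4. n3.pre = true  [A.tag == true]
5. n4.sig = 11  [terminal]
6. n3.idx = -6  [d.sig - 17]
7. n3.lab = 9  [9]
8. n5.tag = -1  [(if A.tag then S.lab else S.idx) - 10]
9. n6.sig = 5  [terminal]
10. n5.hot = 20  [B.tag + d.sig + 16]
11. n2.wid = "qv"  ["qv"]
12. n2.pre = -6  [(if A.tag then S.lab else B.hot) - 15]
13. n2.live = 11  [S.lab + S.idx + 8]
14. n1.wid = "nq"  ["nq"]
15. n1.pre = 12  [A₁.pre + 18]
16. n1.live = 19  [A₁.pre + 25]
17. n7.tag = -2  [A.live * 2 - 40]
18. n8.tag = 11  [B₀.tag + 13]
19. n9.tag = 26  [B₀.tag + 15]
20. n10.cnt = -6  [terminal]
21. n11.sig = 23  [terminal]
22. n9.hot = 0  [d.sig - 23]
23. n8.hot = 16  [B₁.hot + 16]
24. n12.pre = true  [B₁.hot > 15]
25. n13.tag = 16  [16]
26. n14.fin = true  [terminal]
27. n13.hot = 27  [B.tag * -2 + 59]
28. n15.tag = 28  [B₀.hot * 2 - 26]
29. n16.cnt = 4  [terminal]
30. n15.hot = -5  [B.tag * -2 + 51]
31. n17.pre = false  [B₀.hot > 27]
32. n18.cnt = 26  [terminal]
33. n19.fin = false  [terminal]
34. n20.sig = 8  [terminal]
35. n17.idx = 30  [d.sig * -1 + 38]
36. n17.lab = 16  [d.sig * -1 + 24]
37. n12.idx = 21  [21]
38. n12.lab = 6  [(if S₀.pre then S₁.lab else B₁.hot) - 10]
39. n21.pre = true  [true]
40. n22.tag = 13  [13]
41. n23.fin = false  [terminal]
42. n24.cnt = -8  [terminal]
43. n25.cnt = 21  [terminal]
44. n22.hot = -3  [g₀.cnt + 5]
45. n21.idx = 2  [B.hot + 5]
46. n21.lab = 27  [27]
47. n7.hot = 13  [S₀.lab + 7]
48. n0.idx = 8  [(if S.pre then A.live else B.hot) - 11]
49. n0.lab = -9  [(if S.pre then A.live else B.hot) - 28]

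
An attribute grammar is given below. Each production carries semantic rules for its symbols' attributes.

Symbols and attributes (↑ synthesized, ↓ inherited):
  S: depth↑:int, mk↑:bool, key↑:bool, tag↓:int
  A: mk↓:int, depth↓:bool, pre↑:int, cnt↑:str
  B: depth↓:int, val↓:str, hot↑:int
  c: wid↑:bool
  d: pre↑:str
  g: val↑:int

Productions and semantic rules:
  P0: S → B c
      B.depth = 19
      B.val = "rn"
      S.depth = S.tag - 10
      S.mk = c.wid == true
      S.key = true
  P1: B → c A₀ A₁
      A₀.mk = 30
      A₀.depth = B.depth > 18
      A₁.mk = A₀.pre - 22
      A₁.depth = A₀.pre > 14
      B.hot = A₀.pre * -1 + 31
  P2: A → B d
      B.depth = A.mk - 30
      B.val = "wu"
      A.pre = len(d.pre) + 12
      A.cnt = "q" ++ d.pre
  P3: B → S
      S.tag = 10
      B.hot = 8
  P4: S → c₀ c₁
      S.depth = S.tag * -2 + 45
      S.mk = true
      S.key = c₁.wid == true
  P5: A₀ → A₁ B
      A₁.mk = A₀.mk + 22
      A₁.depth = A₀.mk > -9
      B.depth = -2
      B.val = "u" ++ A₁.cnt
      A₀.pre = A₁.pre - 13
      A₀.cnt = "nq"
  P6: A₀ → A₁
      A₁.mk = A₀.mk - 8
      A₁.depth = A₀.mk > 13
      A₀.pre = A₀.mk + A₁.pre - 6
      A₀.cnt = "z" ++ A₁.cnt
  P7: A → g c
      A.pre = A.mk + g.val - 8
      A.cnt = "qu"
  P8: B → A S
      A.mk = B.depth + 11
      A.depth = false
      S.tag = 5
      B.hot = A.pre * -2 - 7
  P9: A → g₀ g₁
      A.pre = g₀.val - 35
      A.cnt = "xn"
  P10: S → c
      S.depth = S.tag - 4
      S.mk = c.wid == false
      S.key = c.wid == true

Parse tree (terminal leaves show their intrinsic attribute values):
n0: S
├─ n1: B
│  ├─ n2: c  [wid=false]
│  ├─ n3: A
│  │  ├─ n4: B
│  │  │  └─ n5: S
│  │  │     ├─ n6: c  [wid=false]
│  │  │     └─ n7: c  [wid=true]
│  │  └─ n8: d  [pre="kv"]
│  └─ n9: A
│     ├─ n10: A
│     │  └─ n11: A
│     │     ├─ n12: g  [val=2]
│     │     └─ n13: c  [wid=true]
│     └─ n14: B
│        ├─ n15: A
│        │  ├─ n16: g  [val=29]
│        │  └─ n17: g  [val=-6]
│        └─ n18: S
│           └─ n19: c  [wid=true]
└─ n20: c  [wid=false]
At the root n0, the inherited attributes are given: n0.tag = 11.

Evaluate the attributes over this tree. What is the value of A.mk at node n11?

1. n0.tag = 11  [given at root]
2. n1.depth = 19  [19]
3. n1.val = "rn"  ["rn"]
4. n2.wid = false  [terminal]
5. n3.mk = 30  [30]
6. n3.depth = true  [B.depth > 18]
7. n4.depth = 0  [A.mk - 30]
8. n4.val = "wu"  ["wu"]
9. n5.tag = 10  [10]
10. n6.wid = false  [terminal]
11. n7.wid = true  [terminal]
12. n5.depth = 25  [S.tag * -2 + 45]
13. n5.mk = true  [true]
14. n5.key = true  [c₁.wid == true]
15. n4.hot = 8  [8]
16. n8.pre = "kv"  [terminal]
17. n3.pre = 14  [len(d.pre) + 12]
18. n3.cnt = "qkv"  ["q" ++ d.pre]
19. n9.mk = -8  [A₀.pre - 22]
20. n9.depth = false  [A₀.pre > 14]
21. n10.mk = 14  [A₀.mk + 22]
22. n10.depth = true  [A₀.mk > -9]
23. n11.mk = 6  [A₀.mk - 8]
24. n11.depth = true  [A₀.mk > 13]
25. n12.val = 2  [terminal]
26. n13.wid = true  [terminal]
27. n11.pre = 0  [A.mk + g.val - 8]
28. n11.cnt = "qu"  ["qu"]
29. n10.pre = 8  [A₀.mk + A₁.pre - 6]
30. n10.cnt = "zqu"  ["z" ++ A₁.cnt]
31. n14.depth = -2  [-2]
32. n14.val = "uzqu"  ["u" ++ A₁.cnt]
33. n15.mk = 9  [B.depth + 11]
34. n15.depth = false  [false]
35. n16.val = 29  [terminal]
36. n17.val = -6  [terminal]
37. n15.pre = -6  [g₀.val - 35]
38. n15.cnt = "xn"  ["xn"]
39. n18.tag = 5  [5]
40. n19.wid = true  [terminal]
41. n18.depth = 1  [S.tag - 4]
42. n18.mk = false  [c.wid == false]
43. n18.key = true  [c.wid == true]
44. n14.hot = 5  [A.pre * -2 - 7]
45. n9.pre = -5  [A₁.pre - 13]
46. n9.cnt = "nq"  ["nq"]
47. n1.hot = 17  [A₀.pre * -1 + 31]
48. n20.wid = false  [terminal]
49. n0.depth = 1  [S.tag - 10]
50. n0.mk = false  [c.wid == true]
51. n0.key = true  [true]

6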